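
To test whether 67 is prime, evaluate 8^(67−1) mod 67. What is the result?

1

8^1 ≡ 8 (mod 67)
8^2 ≡ 8^2 = 64 ≡ 64 (mod 67)
8^4 ≡ 64^2 = 4096 ≡ 9 (mod 67)
8^8 ≡ 9^2 = 81 ≡ 14 (mod 67)
8^16 ≡ 14^2 = 196 ≡ 62 (mod 67)
8^32 ≡ 62^2 = 3844 ≡ 25 (mod 67)
8^64 ≡ 25^2 = 625 ≡ 22 (mod 67)
66 = 64 + 2 in binary powers of 2.
So 8^66 ≡ 22 · 64 ≡ 1 (mod 67).
Since the result is 1, base 8 gives no evidence that 67 is composite.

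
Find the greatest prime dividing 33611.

61

33611 = 19 · 1769
1769 = 29 · 61
61 is prime.
So 33611 = 19 · 29 · 61; the largest prime factor is 61.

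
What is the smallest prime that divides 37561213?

37561213 is odd.
Digit sum 28, not divisible by 3.
Ends in 3: not divisible by 5.
7: 37561213 = 7·5365887 + 4
11: 37561213 = 11·3414655 + 8
13: 37561213 = 13·2889324 + 1
17: 37561213 = 17·2209483 + 2
19: 37561213 = 19·1976905 + 18
23: 37561213 = 23·1633096 + 5
29: 37561213 = 29·1295214 + 7
31: 37561213 = 31·1211652 + 1
37: 37561213 = 37·1015167 + 34
41: 37561213 = 41·916127 + 6
43: 37561213 = 43·873516 + 25
47: 37561213 = 47·799174 + 35
53: 37561213 = 53·708702 + 7
59: 37561213 = 59·636630 + 43
61: 37561213 = 61·615757 + 36
67: 37561213 = 67·560615 + 8
71: 37561213 = 71·529031 + 12
73: 37561213 = 73·514537 + 12
79: 37561213 = 79·475458 + 31
83: 37561213 = 83·452544 + 61
89: 37561213 = 89·422036 + 9
97: 37561213 = 97·387229

97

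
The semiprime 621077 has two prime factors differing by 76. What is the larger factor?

827

Since p = q + 76, we have 621077 = q(q + 76), so q² + 76q − 621077 = 0.
Discriminant: 76² + 4·621077 = 5776 + 2484308 = 2490084; √2490084 = 1578.
q = (−76 + 1578)/2 = 751, and p = q + 76 = 827.
Check: 751 · 827 = 621077.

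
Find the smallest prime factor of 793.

13

793 is odd.
Digit sum 19, not divisible by 3.
Ends in 3: not divisible by 5.
7: 793 = 7·113 + 2
11: 793 = 11·72 + 1
13: 793 = 13·61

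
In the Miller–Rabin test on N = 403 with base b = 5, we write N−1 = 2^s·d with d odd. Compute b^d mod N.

187

403 − 1 = 402 = 2^1 · 201, so d = 201.
5^1 ≡ 5 (mod 403)
5^2 ≡ 5^2 = 25 ≡ 25 (mod 403)
5^4 ≡ 25^2 = 625 ≡ 222 (mod 403)
5^8 ≡ 222^2 = 49284 ≡ 118 (mod 403)
5^16 ≡ 118^2 = 13924 ≡ 222 (mod 403)
5^32 ≡ 222^2 = 49284 ≡ 118 (mod 403)
5^64 ≡ 118^2 = 13924 ≡ 222 (mod 403)
5^128 ≡ 222^2 = 49284 ≡ 118 (mod 403)
201 = 128 + 64 + 8 + 1 in binary powers of 2.
So 5^201 ≡ 118 · 222 · 118 · 5 ≡ 187 (mod 403).
Squaring chain: 187; never reaches −1, so base 5 is a Miller–Rabin witness that 403 is composite.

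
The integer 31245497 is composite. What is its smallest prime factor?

31245497 is odd.
Digit sum 35, not divisible by 3.
Ends in 7: not divisible by 5.
7: 31245497 = 7·4463642 + 3
11: 31245497 = 11·2840499 + 8
13: 31245497 = 13·2403499 + 10
17: 31245497 = 17·1837970 + 7
19: 31245497 = 19·1644499 + 16
23: 31245497 = 23·1358499 + 20
29: 31245497 = 29·1077430 + 27
31: 31245497 = 31·1007919 + 8
37: 31245497 = 37·844472 + 33
41: 31245497 = 41·762085 + 12
43: 31245497 = 43·726639 + 20
47: 31245497 = 47·664797 + 38
53: 31245497 = 53·589537 + 36
59: 31245497 = 59·529584 + 41
61: 31245497 = 61·512221 + 16
67: 31245497 = 67·466350 + 47
71: 31245497 = 71·440077 + 30
73: 31245497 = 73·428020 + 37
79: 31245497 = 79·395512 + 49
83: 31245497 = 83·376451 + 64
89: 31245497 = 89·351073

89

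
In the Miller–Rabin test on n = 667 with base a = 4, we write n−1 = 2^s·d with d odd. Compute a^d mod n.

667 − 1 = 666 = 2^1 · 333, so d = 333.
4^1 ≡ 4 (mod 667)
4^2 ≡ 4^2 = 16 ≡ 16 (mod 667)
4^4 ≡ 16^2 = 256 ≡ 256 (mod 667)
4^8 ≡ 256^2 = 65536 ≡ 170 (mod 667)
4^16 ≡ 170^2 = 28900 ≡ 219 (mod 667)
4^32 ≡ 219^2 = 47961 ≡ 604 (mod 667)
4^64 ≡ 604^2 = 364816 ≡ 634 (mod 667)
4^128 ≡ 634^2 = 401956 ≡ 422 (mod 667)
4^256 ≡ 422^2 = 178084 ≡ 662 (mod 667)
333 = 256 + 64 + 8 + 4 + 1 in binary powers of 2.
So 4^333 ≡ 662 · 634 · 170 · 256 · 4 ≡ 179 (mod 667).
Squaring chain: 179; never reaches −1, so base 4 is a Miller–Rabin witness that 667 is composite.

179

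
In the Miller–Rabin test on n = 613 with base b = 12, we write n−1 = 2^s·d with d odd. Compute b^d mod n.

613 − 1 = 612 = 2^2 · 153, so d = 153.
12^1 ≡ 12 (mod 613)
12^2 ≡ 12^2 = 144 ≡ 144 (mod 613)
12^4 ≡ 144^2 = 20736 ≡ 507 (mod 613)
12^8 ≡ 507^2 = 257049 ≡ 202 (mod 613)
12^16 ≡ 202^2 = 40804 ≡ 346 (mod 613)
12^32 ≡ 346^2 = 119716 ≡ 181 (mod 613)
12^64 ≡ 181^2 = 32761 ≡ 272 (mod 613)
12^128 ≡ 272^2 = 73984 ≡ 424 (mod 613)
153 = 128 + 16 + 8 + 1 in binary powers of 2.
So 12^153 ≡ 424 · 346 · 202 · 12 ≡ 1 (mod 613).
Since 12^d ≡ 1 (mod 613), base 12 does not prove 613 composite.

1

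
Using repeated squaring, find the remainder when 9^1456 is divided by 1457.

1001

9^1 ≡ 9 (mod 1457)
9^2 ≡ 9^2 = 81 ≡ 81 (mod 1457)
9^4 ≡ 81^2 = 6561 ≡ 733 (mod 1457)
9^8 ≡ 733^2 = 537289 ≡ 1113 (mod 1457)
9^16 ≡ 1113^2 = 1238769 ≡ 319 (mod 1457)
9^32 ≡ 319^2 = 101761 ≡ 1228 (mod 1457)
9^64 ≡ 1228^2 = 1507984 ≡ 1446 (mod 1457)
9^128 ≡ 1446^2 = 2090916 ≡ 121 (mod 1457)
9^256 ≡ 121^2 = 14641 ≡ 71 (mod 1457)
9^512 ≡ 71^2 = 5041 ≡ 670 (mod 1457)
9^1024 ≡ 670^2 = 448900 ≡ 144 (mod 1457)
1456 = 1024 + 256 + 128 + 32 + 16 in binary powers of 2.
So 9^1456 ≡ 144 · 71 · 121 · 1228 · 319 ≡ 1001 (mod 1457).
Since 1001 ≠ 1, base 9 is a Fermat witness: 1457 is composite.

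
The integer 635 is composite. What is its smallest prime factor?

635 is odd.
Digit sum 14, not divisible by 3.
Ends in 5: divisible by 5.

5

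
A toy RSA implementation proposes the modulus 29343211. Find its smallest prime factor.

29343211 is odd.
Digit sum 25, not divisible by 3.
Ends in 1: not divisible by 5.
7: 29343211 = 7·4191887 + 2
11: 29343211 = 11·2667564 + 7
13: 29343211 = 13·2257170 + 1
17: 29343211 = 17·1726071 + 4
19: 29343211 = 19·1544379 + 10
23: 29343211 = 23·1275791 + 18
29: 29343211 = 29·1011834 + 25
31: 29343211 = 31·946555 + 6
37: 29343211 = 37·793059 + 28
41: 29343211 = 41·715688 + 3
43: 29343211 = 43·682400 + 11
47: 29343211 = 47·624323 + 30
53: 29343211 = 53·553645 + 26
59: 29343211 = 59·497342 + 33
61: 29343211 = 61·481036 + 15
67: 29343211 = 67·437958 + 25
71: 29343211 = 71·413284 + 47
73: 29343211 = 73·401961 + 58
79: 29343211 = 79·371433 + 4
83: 29343211 = 83·353532 + 55
89: 29343211 = 89·329699

89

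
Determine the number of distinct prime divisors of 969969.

6

969969 = 3 · 323323
323323 = 7 · 46189
46189 = 11 · 4199
4199 = 13 · 323
323 = 17 · 19
969969 = 3 · 7 · 11 · 13 · 17 · 19, which has 6 distinct prime factors.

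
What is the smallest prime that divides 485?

485 is odd.
Digit sum 17, not divisible by 3.
Ends in 5: divisible by 5.

5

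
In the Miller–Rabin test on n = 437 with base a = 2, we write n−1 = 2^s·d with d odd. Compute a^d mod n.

437 − 1 = 436 = 2^2 · 109, so d = 109.
2^1 ≡ 2 (mod 437)
2^2 ≡ 2^2 = 4 ≡ 4 (mod 437)
2^4 ≡ 4^2 = 16 ≡ 16 (mod 437)
2^8 ≡ 16^2 = 256 ≡ 256 (mod 437)
2^16 ≡ 256^2 = 65536 ≡ 423 (mod 437)
2^32 ≡ 423^2 = 178929 ≡ 196 (mod 437)
2^64 ≡ 196^2 = 38416 ≡ 397 (mod 437)
109 = 64 + 32 + 8 + 4 + 1 in binary powers of 2.
So 2^109 ≡ 397 · 196 · 256 · 16 · 2 ≡ 173 (mod 437).
Squaring chain: 173 → 213; never reaches −1, so base 2 is a Miller–Rabin witness that 437 is composite.

173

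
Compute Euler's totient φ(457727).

437184

Factor: 457727 = 37 · 89 · 139.
φ(457727) = (37−1) · (89−1) · (139−1) = 36 · 88 · 138 = 437184.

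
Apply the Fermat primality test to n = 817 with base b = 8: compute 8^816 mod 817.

8^1 ≡ 8 (mod 817)
8^2 ≡ 8^2 = 64 ≡ 64 (mod 817)
8^4 ≡ 64^2 = 4096 ≡ 11 (mod 817)
8^8 ≡ 11^2 = 121 ≡ 121 (mod 817)
8^16 ≡ 121^2 = 14641 ≡ 752 (mod 817)
8^32 ≡ 752^2 = 565504 ≡ 140 (mod 817)
8^64 ≡ 140^2 = 19600 ≡ 809 (mod 817)
8^128 ≡ 809^2 = 654481 ≡ 64 (mod 817)
8^256 ≡ 64^2 = 4096 ≡ 11 (mod 817)
8^512 ≡ 11^2 = 121 ≡ 121 (mod 817)
816 = 512 + 256 + 32 + 16 in binary powers of 2.
So 8^816 ≡ 121 · 11 · 140 · 752 ≡ 742 (mod 817).
Since 742 ≠ 1, base 8 is a Fermat witness: 817 is composite.

742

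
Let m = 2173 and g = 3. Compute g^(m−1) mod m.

122

3^1 ≡ 3 (mod 2173)
3^2 ≡ 3^2 = 9 ≡ 9 (mod 2173)
3^4 ≡ 9^2 = 81 ≡ 81 (mod 2173)
3^8 ≡ 81^2 = 6561 ≡ 42 (mod 2173)
3^16 ≡ 42^2 = 1764 ≡ 1764 (mod 2173)
3^32 ≡ 1764^2 = 3111696 ≡ 2133 (mod 2173)
3^64 ≡ 2133^2 = 4549689 ≡ 1600 (mod 2173)
3^128 ≡ 1600^2 = 2560000 ≡ 206 (mod 2173)
3^256 ≡ 206^2 = 42436 ≡ 1149 (mod 2173)
3^512 ≡ 1149^2 = 1320201 ≡ 1190 (mod 2173)
3^1024 ≡ 1190^2 = 1416100 ≡ 1477 (mod 2173)
3^2048 ≡ 1477^2 = 2181529 ≡ 2010 (mod 2173)
2172 = 2048 + 64 + 32 + 16 + 8 + 4 in binary powers of 2.
So 3^2172 ≡ 2010 · 1600 · 2133 · 1764 · 42 · 81 ≡ 122 (mod 2173).
Since 122 ≠ 1, base 3 is a Fermat witness: 2173 is composite.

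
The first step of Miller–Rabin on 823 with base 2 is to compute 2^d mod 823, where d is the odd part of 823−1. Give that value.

1

823 − 1 = 822 = 2^1 · 411, so d = 411.
2^1 ≡ 2 (mod 823)
2^2 ≡ 2^2 = 4 ≡ 4 (mod 823)
2^4 ≡ 4^2 = 16 ≡ 16 (mod 823)
2^8 ≡ 16^2 = 256 ≡ 256 (mod 823)
2^16 ≡ 256^2 = 65536 ≡ 519 (mod 823)
2^32 ≡ 519^2 = 269361 ≡ 240 (mod 823)
2^64 ≡ 240^2 = 57600 ≡ 813 (mod 823)
2^128 ≡ 813^2 = 660969 ≡ 100 (mod 823)
2^256 ≡ 100^2 = 10000 ≡ 124 (mod 823)
411 = 256 + 128 + 16 + 8 + 2 + 1 in binary powers of 2.
So 2^411 ≡ 124 · 100 · 519 · 256 · 4 · 2 ≡ 1 (mod 823).
Since 2^d ≡ 1 (mod 823), base 2 does not prove 823 composite.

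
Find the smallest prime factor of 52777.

52777 is odd.
Digit sum 28, not divisible by 3.
Ends in 7: not divisible by 5.
7: 52777 = 7·7539 + 4
11: 52777 = 11·4797 + 10
13: 52777 = 13·4059 + 10
17: 52777 = 17·3104 + 9
19: 52777 = 19·2777 + 14
23: 52777 = 23·2294 + 15
29: 52777 = 29·1819 + 26
31: 52777 = 31·1702 + 15
37: 52777 = 37·1426 + 15
41: 52777 = 41·1287 + 10
43: 52777 = 43·1227 + 16
47: 52777 = 47·1122 + 43
53: 52777 = 53·995 + 42
59: 52777 = 59·894 + 31
61: 52777 = 61·865 + 12
67: 52777 = 67·787 + 48
71: 52777 = 71·743 + 24
73: 52777 = 73·722 + 71
79: 52777 = 79·668 + 5
83: 52777 = 83·635 + 72
89: 52777 = 89·593

89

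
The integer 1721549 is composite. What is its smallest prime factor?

1721549 is odd.
Digit sum 29, not divisible by 3.
Ends in 9: not divisible by 5.
7: 1721549 = 7·245935 + 4
11: 1721549 = 11·156504 + 5
13: 1721549 = 13·132426 + 11
17: 1721549 = 17·101267 + 10
19: 1721549 = 19·90607 + 16
23: 1721549 = 23·74849 + 22
29: 1721549 = 29·59363 + 22
31: 1721549 = 31·55533 + 26
37: 1721549 = 37·46528 + 13
41: 1721549 = 41·41989

41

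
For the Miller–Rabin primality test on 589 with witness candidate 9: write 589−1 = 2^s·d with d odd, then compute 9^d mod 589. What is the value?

589 − 1 = 588 = 2^2 · 147, so d = 147.
9^1 ≡ 9 (mod 589)
9^2 ≡ 9^2 = 81 ≡ 81 (mod 589)
9^4 ≡ 81^2 = 6561 ≡ 82 (mod 589)
9^8 ≡ 82^2 = 6724 ≡ 245 (mod 589)
9^16 ≡ 245^2 = 60025 ≡ 536 (mod 589)
9^32 ≡ 536^2 = 287296 ≡ 453 (mod 589)
9^64 ≡ 453^2 = 205209 ≡ 237 (mod 589)
9^128 ≡ 237^2 = 56169 ≡ 214 (mod 589)
147 = 128 + 16 + 2 + 1 in binary powers of 2.
So 9^147 ≡ 214 · 536 · 81 · 9 ≡ 64 (mod 589).
Squaring chain: 64 → 562; never reaches −1, so base 9 is a Miller–Rabin witness that 589 is composite.

64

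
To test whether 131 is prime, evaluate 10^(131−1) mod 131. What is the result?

10^1 ≡ 10 (mod 131)
10^2 ≡ 10^2 = 100 ≡ 100 (mod 131)
10^4 ≡ 100^2 = 10000 ≡ 44 (mod 131)
10^8 ≡ 44^2 = 1936 ≡ 102 (mod 131)
10^16 ≡ 102^2 = 10404 ≡ 55 (mod 131)
10^32 ≡ 55^2 = 3025 ≡ 12 (mod 131)
10^64 ≡ 12^2 = 144 ≡ 13 (mod 131)
10^128 ≡ 13^2 = 169 ≡ 38 (mod 131)
130 = 128 + 2 in binary powers of 2.
So 10^130 ≡ 38 · 100 ≡ 1 (mod 131).
Since the result is 1, base 10 gives no evidence that 131 is composite.

1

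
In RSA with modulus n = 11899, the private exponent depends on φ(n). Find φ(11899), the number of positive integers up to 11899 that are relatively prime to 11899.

Factor: 11899 = 73 · 163.
φ(11899) = (73−1) · (163−1) = 72 · 162 = 11664.

11664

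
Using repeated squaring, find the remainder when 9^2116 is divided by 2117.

9^1 ≡ 9 (mod 2117)
9^2 ≡ 9^2 = 81 ≡ 81 (mod 2117)
9^4 ≡ 81^2 = 6561 ≡ 210 (mod 2117)
9^8 ≡ 210^2 = 44100 ≡ 1760 (mod 2117)
9^16 ≡ 1760^2 = 3097600 ≡ 429 (mod 2117)
9^32 ≡ 429^2 = 184041 ≡ 1979 (mod 2117)
9^64 ≡ 1979^2 = 3916441 ≡ 2108 (mod 2117)
9^128 ≡ 2108^2 = 4443664 ≡ 81 (mod 2117)
9^256 ≡ 81^2 = 6561 ≡ 210 (mod 2117)
9^512 ≡ 210^2 = 44100 ≡ 1760 (mod 2117)
9^1024 ≡ 1760^2 = 3097600 ≡ 429 (mod 2117)
9^2048 ≡ 429^2 = 184041 ≡ 1979 (mod 2117)
2116 = 2048 + 64 + 4 in binary powers of 2.
So 9^2116 ≡ 1979 · 2108 · 210 ≡ 429 (mod 2117).
Since 429 ≠ 1, base 9 is a Fermat witness: 2117 is composite.

429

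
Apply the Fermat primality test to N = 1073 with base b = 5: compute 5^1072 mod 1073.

5^1 ≡ 5 (mod 1073)
5^2 ≡ 5^2 = 25 ≡ 25 (mod 1073)
5^4 ≡ 25^2 = 625 ≡ 625 (mod 1073)
5^8 ≡ 625^2 = 390625 ≡ 53 (mod 1073)
5^16 ≡ 53^2 = 2809 ≡ 663 (mod 1073)
5^32 ≡ 663^2 = 439569 ≡ 712 (mod 1073)
5^64 ≡ 712^2 = 506944 ≡ 488 (mod 1073)
5^128 ≡ 488^2 = 238144 ≡ 1011 (mod 1073)
5^256 ≡ 1011^2 = 1022121 ≡ 625 (mod 1073)
5^512 ≡ 625^2 = 390625 ≡ 53 (mod 1073)
5^1024 ≡ 53^2 = 2809 ≡ 663 (mod 1073)
1072 = 1024 + 32 + 16 in binary powers of 2.
So 5^1072 ≡ 663 · 712 · 663 ≡ 488 (mod 1073).
Since 488 ≠ 1, base 5 is a Fermat witness: 1073 is composite.

488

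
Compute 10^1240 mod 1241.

220

10^1 ≡ 10 (mod 1241)
10^2 ≡ 10^2 = 100 ≡ 100 (mod 1241)
10^4 ≡ 100^2 = 10000 ≡ 72 (mod 1241)
10^8 ≡ 72^2 = 5184 ≡ 220 (mod 1241)
10^16 ≡ 220^2 = 48400 ≡ 1 (mod 1241)
10^32 ≡ 1^2 = 1 ≡ 1 (mod 1241)
10^64 ≡ 1^2 = 1 ≡ 1 (mod 1241)
10^128 ≡ 1^2 = 1 ≡ 1 (mod 1241)
10^256 ≡ 1^2 = 1 ≡ 1 (mod 1241)
10^512 ≡ 1^2 = 1 ≡ 1 (mod 1241)
10^1024 ≡ 1^2 = 1 ≡ 1 (mod 1241)
1240 = 1024 + 128 + 64 + 16 + 8 in binary powers of 2.
So 10^1240 ≡ 1 · 1 · 1 · 1 · 220 ≡ 220 (mod 1241).
Since 220 ≠ 1, base 10 is a Fermat witness: 1241 is composite.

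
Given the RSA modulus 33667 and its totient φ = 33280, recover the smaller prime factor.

φ(n) = (p−1)(q−1) = n − (p+q) + 1, so p + q = 33667 − 33280 + 1 = 388.
p and q are the roots of t² − 388t + 33667 = 0.
Discriminant: 388² − 4·33667 = 150544 − 134668 = 15876; √15876 = 126.
q = (388 − 126)/2 = 131, p = (388 + 126)/2 = 257.
Check: 131 · 257 = 33667.

131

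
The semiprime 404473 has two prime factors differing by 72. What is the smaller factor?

Since p = q + 72, we have 404473 = q(q + 72), so q² + 72q − 404473 = 0.
Discriminant: 72² + 4·404473 = 5184 + 1617892 = 1623076; √1623076 = 1274.
q = (−72 + 1274)/2 = 601, and p = q + 72 = 673.
Check: 601 · 673 = 404473.

601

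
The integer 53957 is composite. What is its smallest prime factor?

53957 is odd.
Digit sum 29, not divisible by 3.
Ends in 7: not divisible by 5.
7: 53957 = 7·7708 + 1
11: 53957 = 11·4905 + 2
13: 53957 = 13·4150 + 7
17: 53957 = 17·3173 + 16
19: 53957 = 19·2839 + 16
23: 53957 = 23·2345 + 22
29: 53957 = 29·1860 + 17
31: 53957 = 31·1740 + 17
37: 53957 = 37·1458 + 11
41: 53957 = 41·1316 + 1
43: 53957 = 43·1254 + 35
47: 53957 = 47·1148 + 1
53: 53957 = 53·1018 + 3
59: 53957 = 59·914 + 31
61: 53957 = 61·884 + 33
67: 53957 = 67·805 + 22
71: 53957 = 71·759 + 68
73: 53957 = 73·739 + 10
79: 53957 = 79·683

79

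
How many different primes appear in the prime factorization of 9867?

9867 = 3 · 3289
3289 = 11 · 299
299 = 13 · 23
9867 = 3 · 11 · 13 · 23, which has 4 distinct prime factors.

4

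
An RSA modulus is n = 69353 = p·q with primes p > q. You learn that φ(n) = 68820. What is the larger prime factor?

φ(n) = (p−1)(q−1) = n − (p+q) + 1, so p + q = 69353 − 68820 + 1 = 534.
p and q are the roots of t² − 534t + 69353 = 0.
Discriminant: 534² − 4·69353 = 285156 − 277412 = 7744; √7744 = 88.
q = (534 − 88)/2 = 223, p = (534 + 88)/2 = 311.
Check: 223 · 311 = 69353.

311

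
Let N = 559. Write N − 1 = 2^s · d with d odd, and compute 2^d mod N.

151

559 − 1 = 558 = 2^1 · 279, so d = 279.
2^1 ≡ 2 (mod 559)
2^2 ≡ 2^2 = 4 ≡ 4 (mod 559)
2^4 ≡ 4^2 = 16 ≡ 16 (mod 559)
2^8 ≡ 16^2 = 256 ≡ 256 (mod 559)
2^16 ≡ 256^2 = 65536 ≡ 133 (mod 559)
2^32 ≡ 133^2 = 17689 ≡ 360 (mod 559)
2^64 ≡ 360^2 = 129600 ≡ 471 (mod 559)
2^128 ≡ 471^2 = 221841 ≡ 477 (mod 559)
2^256 ≡ 477^2 = 227529 ≡ 16 (mod 559)
279 = 256 + 16 + 4 + 2 + 1 in binary powers of 2.
So 2^279 ≡ 16 · 133 · 16 · 4 · 2 ≡ 151 (mod 559).
Squaring chain: 151; never reaches −1, so base 2 is a Miller–Rabin witness that 559 is composite.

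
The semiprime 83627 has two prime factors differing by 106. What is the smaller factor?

241

Since p = q + 106, we have 83627 = q(q + 106), so q² + 106q − 83627 = 0.
Discriminant: 106² + 4·83627 = 11236 + 334508 = 345744; √345744 = 588.
q = (−106 + 588)/2 = 241, and p = q + 106 = 347.
Check: 241 · 347 = 83627.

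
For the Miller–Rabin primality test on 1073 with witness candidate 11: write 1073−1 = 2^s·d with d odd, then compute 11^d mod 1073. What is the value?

677

1073 − 1 = 1072 = 2^4 · 67, so d = 67.
11^1 ≡ 11 (mod 1073)
11^2 ≡ 11^2 = 121 ≡ 121 (mod 1073)
11^4 ≡ 121^2 = 14641 ≡ 692 (mod 1073)
11^8 ≡ 692^2 = 478864 ≡ 306 (mod 1073)
11^16 ≡ 306^2 = 93636 ≡ 285 (mod 1073)
11^32 ≡ 285^2 = 81225 ≡ 750 (mod 1073)
11^64 ≡ 750^2 = 562500 ≡ 248 (mod 1073)
67 = 64 + 2 + 1 in binary powers of 2.
So 11^67 ≡ 248 · 121 · 11 ≡ 677 (mod 1073).
Squaring chain: 677 → 158 → 285 → 750; never reaches −1, so base 11 is a Miller–Rabin witness that 1073 is composite.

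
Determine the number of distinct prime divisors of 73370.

73370 = 2 · 36685
36685 = 5 · 7337
7337 = 11 · 667
667 = 23 · 29
73370 = 2 · 5 · 11 · 23 · 29, which has 5 distinct prime factors.

5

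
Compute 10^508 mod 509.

1

10^1 ≡ 10 (mod 509)
10^2 ≡ 10^2 = 100 ≡ 100 (mod 509)
10^4 ≡ 100^2 = 10000 ≡ 329 (mod 509)
10^8 ≡ 329^2 = 108241 ≡ 333 (mod 509)
10^16 ≡ 333^2 = 110889 ≡ 436 (mod 509)
10^32 ≡ 436^2 = 190096 ≡ 239 (mod 509)
10^64 ≡ 239^2 = 57121 ≡ 113 (mod 509)
10^128 ≡ 113^2 = 12769 ≡ 44 (mod 509)
10^256 ≡ 44^2 = 1936 ≡ 409 (mod 509)
508 = 256 + 128 + 64 + 32 + 16 + 8 + 4 in binary powers of 2.
So 10^508 ≡ 409 · 44 · 113 · 239 · 436 · 333 · 329 ≡ 1 (mod 509).
Since the result is 1, base 10 gives no evidence that 509 is composite.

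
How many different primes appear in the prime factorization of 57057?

5

57057 = 3 · 19019
19019 = 7 · 2717
2717 = 11 · 247
247 = 13 · 19
57057 = 3 · 7 · 11 · 13 · 19, which has 5 distinct prime factors.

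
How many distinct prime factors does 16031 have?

3

16031 = 17 · 943
943 = 23 · 41
16031 = 17 · 23 · 41, which has 3 distinct prime factors.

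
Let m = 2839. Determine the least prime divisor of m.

17

2839 is odd.
Digit sum 22, not divisible by 3.
Ends in 9: not divisible by 5.
7: 2839 = 7·405 + 4
11: 2839 = 11·258 + 1
13: 2839 = 13·218 + 5
17: 2839 = 17·167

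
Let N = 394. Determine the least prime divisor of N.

2

394 is even: 2 divides it.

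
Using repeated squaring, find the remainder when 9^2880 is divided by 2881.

9^1 ≡ 9 (mod 2881)
9^2 ≡ 9^2 = 81 ≡ 81 (mod 2881)
9^4 ≡ 81^2 = 6561 ≡ 799 (mod 2881)
9^8 ≡ 799^2 = 638401 ≡ 1700 (mod 2881)
9^16 ≡ 1700^2 = 2890000 ≡ 357 (mod 2881)
9^32 ≡ 357^2 = 127449 ≡ 685 (mod 2881)
9^64 ≡ 685^2 = 469225 ≡ 2503 (mod 2881)
9^128 ≡ 2503^2 = 6265009 ≡ 1715 (mod 2881)
9^256 ≡ 1715^2 = 2941225 ≡ 2605 (mod 2881)
9^512 ≡ 2605^2 = 6786025 ≡ 1270 (mod 2881)
9^1024 ≡ 1270^2 = 1612900 ≡ 2421 (mod 2881)
9^2048 ≡ 2421^2 = 5861241 ≡ 1287 (mod 2881)
2880 = 2048 + 512 + 256 + 64 in binary powers of 2.
So 9^2880 ≡ 1287 · 1270 · 2605 · 2503 ≡ 1632 (mod 2881).
Since 1632 ≠ 1, base 9 is a Fermat witness: 2881 is composite.

1632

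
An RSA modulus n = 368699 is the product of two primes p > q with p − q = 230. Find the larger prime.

733

Since p = q + 230, we have 368699 = q(q + 230), so q² + 230q − 368699 = 0.
Discriminant: 230² + 4·368699 = 52900 + 1474796 = 1527696; √1527696 = 1236.
q = (−230 + 1236)/2 = 503, and p = q + 230 = 733.
Check: 503 · 733 = 368699.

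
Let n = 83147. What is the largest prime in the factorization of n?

73

83147 = 17 · 4891
4891 = 67 · 73
73 is prime.
So 83147 = 17 · 67 · 73; the largest prime factor is 73.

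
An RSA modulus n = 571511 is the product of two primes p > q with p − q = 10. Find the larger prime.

Since p = q + 10, we have 571511 = q(q + 10), so q² + 10q − 571511 = 0.
Discriminant: 10² + 4·571511 = 100 + 2286044 = 2286144; √2286144 = 1512.
q = (−10 + 1512)/2 = 751, and p = q + 10 = 761.
Check: 751 · 761 = 571511.

761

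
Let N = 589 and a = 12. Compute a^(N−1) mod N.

12^1 ≡ 12 (mod 589)
12^2 ≡ 12^2 = 144 ≡ 144 (mod 589)
12^4 ≡ 144^2 = 20736 ≡ 121 (mod 589)
12^8 ≡ 121^2 = 14641 ≡ 505 (mod 589)
12^16 ≡ 505^2 = 255025 ≡ 577 (mod 589)
12^32 ≡ 577^2 = 332929 ≡ 144 (mod 589)
12^64 ≡ 144^2 = 20736 ≡ 121 (mod 589)
12^128 ≡ 121^2 = 14641 ≡ 505 (mod 589)
12^256 ≡ 505^2 = 255025 ≡ 577 (mod 589)
12^512 ≡ 577^2 = 332929 ≡ 144 (mod 589)
588 = 512 + 64 + 8 + 4 in binary powers of 2.
So 12^588 ≡ 144 · 121 · 505 · 121 ≡ 39 (mod 589).
Since 39 ≠ 1, base 12 is a Fermat witness: 589 is composite.

39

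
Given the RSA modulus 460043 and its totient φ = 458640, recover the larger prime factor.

φ(n) = (p−1)(q−1) = n − (p+q) + 1, so p + q = 460043 − 458640 + 1 = 1404.
p and q are the roots of t² − 1404t + 460043 = 0.
Discriminant: 1404² − 4·460043 = 1971216 − 1840172 = 131044; √131044 = 362.
q = (1404 − 362)/2 = 521, p = (1404 + 362)/2 = 883.
Check: 521 · 883 = 460043.

883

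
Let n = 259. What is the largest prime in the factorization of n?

259 = 7 · 37
37 is prime.
So 259 = 7 · 37; the largest prime factor is 37.

37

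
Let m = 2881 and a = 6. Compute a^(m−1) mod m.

6^1 ≡ 6 (mod 2881)
6^2 ≡ 6^2 = 36 ≡ 36 (mod 2881)
6^4 ≡ 36^2 = 1296 ≡ 1296 (mod 2881)
6^8 ≡ 1296^2 = 1679616 ≡ 2874 (mod 2881)
6^16 ≡ 2874^2 = 8259876 ≡ 49 (mod 2881)
6^32 ≡ 49^2 = 2401 ≡ 2401 (mod 2881)
6^64 ≡ 2401^2 = 5764801 ≡ 2801 (mod 2881)
6^128 ≡ 2801^2 = 7845601 ≡ 638 (mod 2881)
6^256 ≡ 638^2 = 407044 ≡ 823 (mod 2881)
6^512 ≡ 823^2 = 677329 ≡ 294 (mod 2881)
6^1024 ≡ 294^2 = 86436 ≡ 6 (mod 2881)
6^2048 ≡ 6^2 = 36 ≡ 36 (mod 2881)
2880 = 2048 + 512 + 256 + 64 in binary powers of 2.
So 6^2880 ≡ 36 · 294 · 823 · 2801 ≡ 2839 (mod 2881).
Since 2839 ≠ 1, base 6 is a Fermat witness: 2881 is composite.

2839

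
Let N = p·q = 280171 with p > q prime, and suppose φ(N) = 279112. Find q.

503

φ(n) = (p−1)(q−1) = n − (p+q) + 1, so p + q = 280171 − 279112 + 1 = 1060.
p and q are the roots of t² − 1060t + 280171 = 0.
Discriminant: 1060² − 4·280171 = 1123600 − 1120684 = 2916; √2916 = 54.
q = (1060 − 54)/2 = 503, p = (1060 + 54)/2 = 557.
Check: 503 · 557 = 280171.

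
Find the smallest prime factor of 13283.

13283 is odd.
Digit sum 17, not divisible by 3.
Ends in 3: not divisible by 5.
7: 13283 = 7·1897 + 4
11: 13283 = 11·1207 + 6
13: 13283 = 13·1021 + 10
17: 13283 = 17·781 + 6
19: 13283 = 19·699 + 2
23: 13283 = 23·577 + 12
29: 13283 = 29·458 + 1
31: 13283 = 31·428 + 15
37: 13283 = 37·359

37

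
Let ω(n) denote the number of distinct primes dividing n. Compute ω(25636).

4

25636 = 2^2 · 6409
6409 = 13 · 493
493 = 17 · 29
25636 = 2^2 · 13 · 17 · 29, which has 4 distinct prime factors.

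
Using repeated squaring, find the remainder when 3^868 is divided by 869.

3^1 ≡ 3 (mod 869)
3^2 ≡ 3^2 = 9 ≡ 9 (mod 869)
3^4 ≡ 9^2 = 81 ≡ 81 (mod 869)
3^8 ≡ 81^2 = 6561 ≡ 478 (mod 869)
3^16 ≡ 478^2 = 228484 ≡ 806 (mod 869)
3^32 ≡ 806^2 = 649636 ≡ 493 (mod 869)
3^64 ≡ 493^2 = 243049 ≡ 598 (mod 869)
3^128 ≡ 598^2 = 357604 ≡ 445 (mod 869)
3^256 ≡ 445^2 = 198025 ≡ 762 (mod 869)
3^512 ≡ 762^2 = 580644 ≡ 152 (mod 869)
868 = 512 + 256 + 64 + 32 + 4 in binary powers of 2.
So 3^868 ≡ 152 · 762 · 598 · 493 · 81 ≡ 115 (mod 869).
Since 115 ≠ 1, base 3 is a Fermat witness: 869 is composite.

115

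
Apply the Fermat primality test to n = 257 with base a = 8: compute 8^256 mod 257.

8^1 ≡ 8 (mod 257)
8^2 ≡ 8^2 = 64 ≡ 64 (mod 257)
8^4 ≡ 64^2 = 4096 ≡ 241 (mod 257)
8^8 ≡ 241^2 = 58081 ≡ 256 (mod 257)
8^16 ≡ 256^2 = 65536 ≡ 1 (mod 257)
8^32 ≡ 1^2 = 1 ≡ 1 (mod 257)
8^64 ≡ 1^2 = 1 ≡ 1 (mod 257)
8^128 ≡ 1^2 = 1 ≡ 1 (mod 257)
8^256 ≡ 1^2 = 1 ≡ 1 (mod 257)
256 = 256 in binary powers of 2.
So 8^256 ≡ 1 ≡ 1 (mod 257).
Since the result is 1, base 8 gives no evidence that 257 is composite.

1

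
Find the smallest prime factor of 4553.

4553 is odd.
Digit sum 17, not divisible by 3.
Ends in 3: not divisible by 5.
7: 4553 = 7·650 + 3
11: 4553 = 11·413 + 10
13: 4553 = 13·350 + 3
17: 4553 = 17·267 + 14
19: 4553 = 19·239 + 12
23: 4553 = 23·197 + 22
29: 4553 = 29·157

29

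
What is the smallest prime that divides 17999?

41

17999 is odd.
Digit sum 35, not divisible by 3.
Ends in 9: not divisible by 5.
7: 17999 = 7·2571 + 2
11: 17999 = 11·1636 + 3
13: 17999 = 13·1384 + 7
17: 17999 = 17·1058 + 13
19: 17999 = 19·947 + 6
23: 17999 = 23·782 + 13
29: 17999 = 29·620 + 19
31: 17999 = 31·580 + 19
37: 17999 = 37·486 + 17
41: 17999 = 41·439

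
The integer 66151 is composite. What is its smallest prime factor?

83

66151 is odd.
Digit sum 19, not divisible by 3.
Ends in 1: not divisible by 5.
7: 66151 = 7·9450 + 1
11: 66151 = 11·6013 + 8
13: 66151 = 13·5088 + 7
17: 66151 = 17·3891 + 4
19: 66151 = 19·3481 + 12
23: 66151 = 23·2876 + 3
29: 66151 = 29·2281 + 2
31: 66151 = 31·2133 + 28
37: 66151 = 37·1787 + 32
41: 66151 = 41·1613 + 18
43: 66151 = 43·1538 + 17
47: 66151 = 47·1407 + 22
53: 66151 = 53·1248 + 7
59: 66151 = 59·1121 + 12
61: 66151 = 61·1084 + 27
67: 66151 = 67·987 + 22
71: 66151 = 71·931 + 50
73: 66151 = 73·906 + 13
79: 66151 = 79·837 + 28
83: 66151 = 83·797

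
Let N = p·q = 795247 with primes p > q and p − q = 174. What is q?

Since p = q + 174, we have 795247 = q(q + 174), so q² + 174q − 795247 = 0.
Discriminant: 174² + 4·795247 = 30276 + 3180988 = 3211264; √3211264 = 1792.
q = (−174 + 1792)/2 = 809, and p = q + 174 = 983.
Check: 809 · 983 = 795247.

809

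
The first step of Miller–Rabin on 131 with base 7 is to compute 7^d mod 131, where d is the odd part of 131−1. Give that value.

131 − 1 = 130 = 2^1 · 65, so d = 65.
7^1 ≡ 7 (mod 131)
7^2 ≡ 7^2 = 49 ≡ 49 (mod 131)
7^4 ≡ 49^2 = 2401 ≡ 43 (mod 131)
7^8 ≡ 43^2 = 1849 ≡ 15 (mod 131)
7^16 ≡ 15^2 = 225 ≡ 94 (mod 131)
7^32 ≡ 94^2 = 8836 ≡ 59 (mod 131)
7^64 ≡ 59^2 = 3481 ≡ 75 (mod 131)
65 = 64 + 1 in binary powers of 2.
So 7^65 ≡ 75 · 7 ≡ 1 (mod 131).
Since 7^d ≡ 1 (mod 131), base 7 does not prove 131 composite.

1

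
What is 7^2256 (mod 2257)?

1728

7^1 ≡ 7 (mod 2257)
7^2 ≡ 7^2 = 49 ≡ 49 (mod 2257)
7^4 ≡ 49^2 = 2401 ≡ 144 (mod 2257)
7^8 ≡ 144^2 = 20736 ≡ 423 (mod 2257)
7^16 ≡ 423^2 = 178929 ≡ 626 (mod 2257)
7^32 ≡ 626^2 = 391876 ≡ 1415 (mod 2257)
7^64 ≡ 1415^2 = 2002225 ≡ 266 (mod 2257)
7^128 ≡ 266^2 = 70756 ≡ 789 (mod 2257)
7^256 ≡ 789^2 = 622521 ≡ 1846 (mod 2257)
7^512 ≡ 1846^2 = 3407716 ≡ 1903 (mod 2257)
7^1024 ≡ 1903^2 = 3621409 ≡ 1181 (mod 2257)
7^2048 ≡ 1181^2 = 1394761 ≡ 2192 (mod 2257)
2256 = 2048 + 128 + 64 + 16 in binary powers of 2.
So 7^2256 ≡ 2192 · 789 · 266 · 626 ≡ 1728 (mod 2257).
Since 1728 ≠ 1, base 7 is a Fermat witness: 2257 is composite.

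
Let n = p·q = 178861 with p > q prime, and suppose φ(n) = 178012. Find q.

φ(n) = (p−1)(q−1) = n − (p+q) + 1, so p + q = 178861 − 178012 + 1 = 850.
p and q are the roots of t² − 850t + 178861 = 0.
Discriminant: 850² − 4·178861 = 722500 − 715444 = 7056; √7056 = 84.
q = (850 − 84)/2 = 383, p = (850 + 84)/2 = 467.
Check: 383 · 467 = 178861.

383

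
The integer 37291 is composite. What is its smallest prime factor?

37291 is odd.
Digit sum 22, not divisible by 3.
Ends in 1: not divisible by 5.
7: 37291 = 7·5327 + 2
11: 37291 = 11·3390 + 1
13: 37291 = 13·2868 + 7
17: 37291 = 17·2193 + 10
19: 37291 = 19·1962 + 13
23: 37291 = 23·1621 + 8
29: 37291 = 29·1285 + 26
31: 37291 = 31·1202 + 29
37: 37291 = 37·1007 + 32
41: 37291 = 41·909 + 22
43: 37291 = 43·867 + 10
47: 37291 = 47·793 + 20
53: 37291 = 53·703 + 32
59: 37291 = 59·632 + 3
61: 37291 = 61·611 + 20
67: 37291 = 67·556 + 39
71: 37291 = 71·525 + 16
73: 37291 = 73·510 + 61
79: 37291 = 79·472 + 3
83: 37291 = 83·449 + 24
89: 37291 = 89·419

89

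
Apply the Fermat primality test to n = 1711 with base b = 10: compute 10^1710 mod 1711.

1115

10^1 ≡ 10 (mod 1711)
10^2 ≡ 10^2 = 100 ≡ 100 (mod 1711)
10^4 ≡ 100^2 = 10000 ≡ 1445 (mod 1711)
10^8 ≡ 1445^2 = 2088025 ≡ 605 (mod 1711)
10^16 ≡ 605^2 = 366025 ≡ 1582 (mod 1711)
10^32 ≡ 1582^2 = 2502724 ≡ 1242 (mod 1711)
10^64 ≡ 1242^2 = 1542564 ≡ 953 (mod 1711)
10^128 ≡ 953^2 = 908209 ≡ 1379 (mod 1711)
10^256 ≡ 1379^2 = 1901641 ≡ 720 (mod 1711)
10^512 ≡ 720^2 = 518400 ≡ 1678 (mod 1711)
10^1024 ≡ 1678^2 = 2815684 ≡ 1089 (mod 1711)
1710 = 1024 + 512 + 128 + 32 + 8 + 4 + 2 in binary powers of 2.
So 10^1710 ≡ 1089 · 1678 · 1379 · 1242 · 605 · 1445 · 100 ≡ 1115 (mod 1711).
Since 1115 ≠ 1, base 10 is a Fermat witness: 1711 is composite.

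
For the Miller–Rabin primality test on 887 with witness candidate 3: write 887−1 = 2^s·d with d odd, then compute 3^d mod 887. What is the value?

1

887 − 1 = 886 = 2^1 · 443, so d = 443.
3^1 ≡ 3 (mod 887)
3^2 ≡ 3^2 = 9 ≡ 9 (mod 887)
3^4 ≡ 9^2 = 81 ≡ 81 (mod 887)
3^8 ≡ 81^2 = 6561 ≡ 352 (mod 887)
3^16 ≡ 352^2 = 123904 ≡ 611 (mod 887)
3^32 ≡ 611^2 = 373321 ≡ 781 (mod 887)
3^64 ≡ 781^2 = 609961 ≡ 592 (mod 887)
3^128 ≡ 592^2 = 350464 ≡ 99 (mod 887)
3^256 ≡ 99^2 = 9801 ≡ 44 (mod 887)
443 = 256 + 128 + 32 + 16 + 8 + 2 + 1 in binary powers of 2.
So 3^443 ≡ 44 · 99 · 781 · 611 · 352 · 9 · 3 ≡ 1 (mod 887).
Since 3^d ≡ 1 (mod 887), base 3 does not prove 887 composite.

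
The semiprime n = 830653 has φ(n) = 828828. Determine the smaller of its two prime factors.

φ(n) = (p−1)(q−1) = n − (p+q) + 1, so p + q = 830653 − 828828 + 1 = 1826.
p and q are the roots of t² − 1826t + 830653 = 0.
Discriminant: 1826² − 4·830653 = 3334276 − 3322612 = 11664; √11664 = 108.
q = (1826 − 108)/2 = 859, p = (1826 + 108)/2 = 967.
Check: 859 · 967 = 830653.

859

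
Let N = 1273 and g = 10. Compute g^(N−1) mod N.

10^1 ≡ 10 (mod 1273)
10^2 ≡ 10^2 = 100 ≡ 100 (mod 1273)
10^4 ≡ 100^2 = 10000 ≡ 1089 (mod 1273)
10^8 ≡ 1089^2 = 1185921 ≡ 758 (mod 1273)
10^16 ≡ 758^2 = 574564 ≡ 441 (mod 1273)
10^32 ≡ 441^2 = 194481 ≡ 985 (mod 1273)
10^64 ≡ 985^2 = 970225 ≡ 199 (mod 1273)
10^128 ≡ 199^2 = 39601 ≡ 138 (mod 1273)
10^256 ≡ 138^2 = 19044 ≡ 1222 (mod 1273)
10^512 ≡ 1222^2 = 1493284 ≡ 55 (mod 1273)
10^1024 ≡ 55^2 = 3025 ≡ 479 (mod 1273)
1272 = 1024 + 128 + 64 + 32 + 16 + 8 in binary powers of 2.
So 10^1272 ≡ 479 · 138 · 199 · 985 · 441 · 758 ≡ 349 (mod 1273).
Since 349 ≠ 1, base 10 is a Fermat witness: 1273 is composite.

349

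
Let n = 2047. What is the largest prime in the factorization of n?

2047 = 23 · 89
89 is prime.
So 2047 = 23 · 89; the largest prime factor is 89.

89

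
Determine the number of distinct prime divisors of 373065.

373065 = 3 · 124355
124355 = 5 · 24871
24871 = 7 · 3553
3553 = 11 · 323
323 = 17 · 19
373065 = 3 · 5 · 7 · 11 · 17 · 19, which has 6 distinct prime factors.

6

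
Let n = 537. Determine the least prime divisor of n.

537 is odd.
Digit sum 15, divisible by 3.

3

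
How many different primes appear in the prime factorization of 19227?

19227 = 3 · 6409
6409 = 13 · 493
493 = 17 · 29
19227 = 3 · 13 · 17 · 29, which has 4 distinct prime factors.

4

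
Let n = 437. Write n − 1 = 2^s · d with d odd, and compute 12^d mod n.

437 − 1 = 436 = 2^2 · 109, so d = 109.
12^1 ≡ 12 (mod 437)
12^2 ≡ 12^2 = 144 ≡ 144 (mod 437)
12^4 ≡ 144^2 = 20736 ≡ 197 (mod 437)
12^8 ≡ 197^2 = 38809 ≡ 353 (mod 437)
12^16 ≡ 353^2 = 124609 ≡ 64 (mod 437)
12^32 ≡ 64^2 = 4096 ≡ 163 (mod 437)
12^64 ≡ 163^2 = 26569 ≡ 349 (mod 437)
109 = 64 + 32 + 8 + 4 + 1 in binary powers of 2.
So 12^109 ≡ 349 · 163 · 353 · 197 · 12 ≡ 278 (mod 437).
Squaring chain: 278 → 372; never reaches −1, so base 12 is a Miller–Rabin witness that 437 is composite.

278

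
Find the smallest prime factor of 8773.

31

8773 is odd.
Digit sum 25, not divisible by 3.
Ends in 3: not divisible by 5.
7: 8773 = 7·1253 + 2
11: 8773 = 11·797 + 6
13: 8773 = 13·674 + 11
17: 8773 = 17·516 + 1
19: 8773 = 19·461 + 14
23: 8773 = 23·381 + 10
29: 8773 = 29·302 + 15
31: 8773 = 31·283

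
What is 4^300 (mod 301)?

4^1 ≡ 4 (mod 301)
4^2 ≡ 4^2 = 16 ≡ 16 (mod 301)
4^4 ≡ 16^2 = 256 ≡ 256 (mod 301)
4^8 ≡ 256^2 = 65536 ≡ 219 (mod 301)
4^16 ≡ 219^2 = 47961 ≡ 102 (mod 301)
4^32 ≡ 102^2 = 10404 ≡ 170 (mod 301)
4^64 ≡ 170^2 = 28900 ≡ 4 (mod 301)
4^128 ≡ 4^2 = 16 ≡ 16 (mod 301)
4^256 ≡ 16^2 = 256 ≡ 256 (mod 301)
300 = 256 + 32 + 8 + 4 in binary powers of 2.
So 4^300 ≡ 256 · 170 · 219 · 256 ≡ 183 (mod 301).
Since 183 ≠ 1, base 4 is a Fermat witness: 301 is composite.

183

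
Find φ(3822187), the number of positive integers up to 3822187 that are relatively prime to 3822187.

3748680

Factor: 3822187 = 131 · 163 · 179.
φ(3822187) = (131−1) · (163−1) · (179−1) = 130 · 162 · 178 = 3748680.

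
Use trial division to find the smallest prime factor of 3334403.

37

3334403 is odd.
Digit sum 20, not divisible by 3.
Ends in 3: not divisible by 5.
7: 3334403 = 7·476343 + 2
11: 3334403 = 11·303127 + 6
13: 3334403 = 13·256492 + 7
17: 3334403 = 17·196141 + 6
19: 3334403 = 19·175494 + 17
23: 3334403 = 23·144974 + 1
29: 3334403 = 29·114979 + 12
31: 3334403 = 31·107561 + 12
37: 3334403 = 37·90119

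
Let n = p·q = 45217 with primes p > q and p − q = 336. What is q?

103

Since p = q + 336, we have 45217 = q(q + 336), so q² + 336q − 45217 = 0.
Discriminant: 336² + 4·45217 = 112896 + 180868 = 293764; √293764 = 542.
q = (−336 + 542)/2 = 103, and p = q + 336 = 439.
Check: 103 · 439 = 45217.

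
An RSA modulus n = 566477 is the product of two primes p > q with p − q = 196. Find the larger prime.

857

Since p = q + 196, we have 566477 = q(q + 196), so q² + 196q − 566477 = 0.
Discriminant: 196² + 4·566477 = 38416 + 2265908 = 2304324; √2304324 = 1518.
q = (−196 + 1518)/2 = 661, and p = q + 196 = 857.
Check: 661 · 857 = 566477.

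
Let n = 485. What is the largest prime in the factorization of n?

97

485 = 5 · 97
97 is prime.
So 485 = 5 · 97; the largest prime factor is 97.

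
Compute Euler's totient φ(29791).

Factor: 29791 = 31^3.
φ(29791) = 31^2·(31−1) = 28830.

28830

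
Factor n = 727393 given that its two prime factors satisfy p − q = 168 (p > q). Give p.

Since p = q + 168, we have 727393 = q(q + 168), so q² + 168q − 727393 = 0.
Discriminant: 168² + 4·727393 = 28224 + 2909572 = 2937796; √2937796 = 1714.
q = (−168 + 1714)/2 = 773, and p = q + 168 = 941.
Check: 773 · 941 = 727393.

941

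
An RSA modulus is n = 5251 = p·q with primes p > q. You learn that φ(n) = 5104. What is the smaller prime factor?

59

φ(n) = (p−1)(q−1) = n − (p+q) + 1, so p + q = 5251 − 5104 + 1 = 148.
p and q are the roots of t² − 148t + 5251 = 0.
Discriminant: 148² − 4·5251 = 21904 − 21004 = 900; √900 = 30.
q = (148 − 30)/2 = 59, p = (148 + 30)/2 = 89.
Check: 59 · 89 = 5251.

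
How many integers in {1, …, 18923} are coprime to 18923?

Factor: 18923 = 127 · 149.
φ(18923) = (127−1) · (149−1) = 126 · 148 = 18648.

18648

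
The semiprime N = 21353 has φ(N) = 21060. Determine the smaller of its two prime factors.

φ(n) = (p−1)(q−1) = n − (p+q) + 1, so p + q = 21353 − 21060 + 1 = 294.
p and q are the roots of t² − 294t + 21353 = 0.
Discriminant: 294² − 4·21353 = 86436 − 85412 = 1024; √1024 = 32.
q = (294 − 32)/2 = 131, p = (294 + 32)/2 = 163.
Check: 131 · 163 = 21353.

131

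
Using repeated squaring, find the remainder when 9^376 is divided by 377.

9^1 ≡ 9 (mod 377)
9^2 ≡ 9^2 = 81 ≡ 81 (mod 377)
9^4 ≡ 81^2 = 6561 ≡ 152 (mod 377)
9^8 ≡ 152^2 = 23104 ≡ 107 (mod 377)
9^16 ≡ 107^2 = 11449 ≡ 139 (mod 377)
9^32 ≡ 139^2 = 19321 ≡ 94 (mod 377)
9^64 ≡ 94^2 = 8836 ≡ 165 (mod 377)
9^128 ≡ 165^2 = 27225 ≡ 81 (mod 377)
9^256 ≡ 81^2 = 6561 ≡ 152 (mod 377)
376 = 256 + 64 + 32 + 16 + 8 in binary powers of 2.
So 9^376 ≡ 152 · 165 · 94 · 139 · 107 ≡ 256 (mod 377).
Since 256 ≠ 1, base 9 is a Fermat witness: 377 is composite.

256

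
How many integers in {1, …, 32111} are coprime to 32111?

31752

Factor: 32111 = 163 · 197.
φ(32111) = (163−1) · (197−1) = 162 · 196 = 31752.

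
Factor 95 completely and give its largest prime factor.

95 = 5 · 19
19 is prime.
So 95 = 5 · 19; the largest prime factor is 19.

19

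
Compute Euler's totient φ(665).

Factor: 665 = 5 · 7 · 19.
φ(665) = (5−1) · (7−1) · (19−1) = 4 · 6 · 18 = 432.

432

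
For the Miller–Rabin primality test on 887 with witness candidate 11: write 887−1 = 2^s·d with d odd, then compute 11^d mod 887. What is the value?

1

887 − 1 = 886 = 2^1 · 443, so d = 443.
11^1 ≡ 11 (mod 887)
11^2 ≡ 11^2 = 121 ≡ 121 (mod 887)
11^4 ≡ 121^2 = 14641 ≡ 449 (mod 887)
11^8 ≡ 449^2 = 201601 ≡ 252 (mod 887)
11^16 ≡ 252^2 = 63504 ≡ 527 (mod 887)
11^32 ≡ 527^2 = 277729 ≡ 98 (mod 887)
11^64 ≡ 98^2 = 9604 ≡ 734 (mod 887)
11^128 ≡ 734^2 = 538756 ≡ 347 (mod 887)
11^256 ≡ 347^2 = 120409 ≡ 664 (mod 887)
443 = 256 + 128 + 32 + 16 + 8 + 2 + 1 in binary powers of 2.
So 11^443 ≡ 664 · 347 · 98 · 527 · 252 · 121 · 11 ≡ 1 (mod 887).
Since 11^d ≡ 1 (mod 887), base 11 does not prove 887 composite.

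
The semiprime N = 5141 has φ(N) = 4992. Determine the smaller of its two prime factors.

φ(n) = (p−1)(q−1) = n − (p+q) + 1, so p + q = 5141 − 4992 + 1 = 150.
p and q are the roots of t² − 150t + 5141 = 0.
Discriminant: 150² − 4·5141 = 22500 − 20564 = 1936; √1936 = 44.
q = (150 − 44)/2 = 53, p = (150 + 44)/2 = 97.
Check: 53 · 97 = 5141.

53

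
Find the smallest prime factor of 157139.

31

157139 is odd.
Digit sum 26, not divisible by 3.
Ends in 9: not divisible by 5.
7: 157139 = 7·22448 + 3
11: 157139 = 11·14285 + 4
13: 157139 = 13·12087 + 8
17: 157139 = 17·9243 + 8
19: 157139 = 19·8270 + 9
23: 157139 = 23·6832 + 3
29: 157139 = 29·5418 + 17
31: 157139 = 31·5069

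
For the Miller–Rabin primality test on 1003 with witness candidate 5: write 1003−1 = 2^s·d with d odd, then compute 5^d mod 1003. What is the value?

694

1003 − 1 = 1002 = 2^1 · 501, so d = 501.
5^1 ≡ 5 (mod 1003)
5^2 ≡ 5^2 = 25 ≡ 25 (mod 1003)
5^4 ≡ 25^2 = 625 ≡ 625 (mod 1003)
5^8 ≡ 625^2 = 390625 ≡ 458 (mod 1003)
5^16 ≡ 458^2 = 209764 ≡ 137 (mod 1003)
5^32 ≡ 137^2 = 18769 ≡ 715 (mod 1003)
5^64 ≡ 715^2 = 511225 ≡ 698 (mod 1003)
5^128 ≡ 698^2 = 487204 ≡ 749 (mod 1003)
5^256 ≡ 749^2 = 561001 ≡ 324 (mod 1003)
501 = 256 + 128 + 64 + 32 + 16 + 4 + 1 in binary powers of 2.
So 5^501 ≡ 324 · 749 · 698 · 715 · 137 · 625 · 5 ≡ 694 (mod 1003).
Squaring chain: 694; never reaches −1, so base 5 is a Miller–Rabin witness that 1003 is composite.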